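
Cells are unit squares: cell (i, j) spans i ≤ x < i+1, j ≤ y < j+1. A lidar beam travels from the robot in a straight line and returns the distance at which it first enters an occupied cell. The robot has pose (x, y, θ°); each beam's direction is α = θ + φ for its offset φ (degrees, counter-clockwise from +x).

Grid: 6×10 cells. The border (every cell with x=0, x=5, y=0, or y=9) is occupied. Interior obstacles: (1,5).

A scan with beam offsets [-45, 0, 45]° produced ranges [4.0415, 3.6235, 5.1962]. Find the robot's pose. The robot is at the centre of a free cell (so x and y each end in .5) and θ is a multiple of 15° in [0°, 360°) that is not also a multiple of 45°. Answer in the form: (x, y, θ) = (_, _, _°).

The pose lattice has 31·16 = 496 candidates. Test each by forward raycasting.
  (4.5, 2.5, 210°): beam 1 = 3.6235 ≠ 4.0415 ✗
  (2.5, 3.5, 330°): beam 1 = 2.5882 ≠ 4.0415 ✗
  (4.5, 3.5, 255°): beam 2 = 2.5882 ≠ 3.6235 ✗
  …
  (4.5, 5.5, 195°): r_1=4.0415, r_2=3.6235, r_3=5.1962 — all match ✓
Only this pose fits every beam.

(x, y, θ) = (4.5, 5.5, 195°)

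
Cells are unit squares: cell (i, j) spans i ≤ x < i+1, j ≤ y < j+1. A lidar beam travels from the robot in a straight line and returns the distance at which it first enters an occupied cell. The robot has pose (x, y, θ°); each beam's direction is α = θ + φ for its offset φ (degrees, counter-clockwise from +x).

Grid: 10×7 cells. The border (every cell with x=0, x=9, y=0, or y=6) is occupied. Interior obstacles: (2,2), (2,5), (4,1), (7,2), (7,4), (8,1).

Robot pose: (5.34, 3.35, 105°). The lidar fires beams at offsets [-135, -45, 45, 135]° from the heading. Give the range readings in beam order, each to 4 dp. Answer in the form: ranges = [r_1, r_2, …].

beam 1: φ=-135°, α=330°
  d=(0.8660,-0.5000)  start (5,3)  tX=0.7621 tY=0.7000  stride 1/|dx|=1.1547 1/|dy|=2.0000
    cross y-line → (5,2), t=0.7000
    cross x-line → (6,2), t=0.7621
    cross x-line → (7,2), t=1.9168 (wall)
  → r_1 = 1.9168
beam 2: φ=-45°, α=60°
  d=(0.5000,0.8660)  start (5,3)  tX=1.3200 tY=0.7506  stride 1/|dx|=2.0000 1/|dy|=1.1547
    cross y-line → (5,4), t=0.7506
    cross x-line → (6,4), t=1.3200
    cross y-line → (6,5), t=1.9053
    cross y-line → (6,6), t=3.0600 (wall)
  → r_2 = 3.0600
beam 3: φ=45°, α=150°
  d=(-0.8660,0.5000)  start (5,3)  tX=0.3926 tY=1.3000  stride 1/|dx|=1.1547 1/|dy|=2.0000
    cross x-line → (4,3), t=0.3926
    cross y-line → (4,4), t=1.3000
    cross x-line → (3,4), t=1.5473
    cross x-line → (2,4), t=2.7020
    cross y-line → (2,5), t=3.3000 (wall)
  → r_3 = 3.3000
beam 4: φ=135°, α=240°
  d=(-0.5000,-0.8660)  start (5,3)  tX=0.6800 tY=0.4041  stride 1/|dx|=2.0000 1/|dy|=1.1547
    cross y-line → (5,2), t=0.4041
    cross x-line → (4,2), t=0.6800
    cross y-line → (4,1), t=1.5588 (wall)
  → r_4 = 1.5588

ranges = [1.9168, 3.0600, 3.3000, 1.5588]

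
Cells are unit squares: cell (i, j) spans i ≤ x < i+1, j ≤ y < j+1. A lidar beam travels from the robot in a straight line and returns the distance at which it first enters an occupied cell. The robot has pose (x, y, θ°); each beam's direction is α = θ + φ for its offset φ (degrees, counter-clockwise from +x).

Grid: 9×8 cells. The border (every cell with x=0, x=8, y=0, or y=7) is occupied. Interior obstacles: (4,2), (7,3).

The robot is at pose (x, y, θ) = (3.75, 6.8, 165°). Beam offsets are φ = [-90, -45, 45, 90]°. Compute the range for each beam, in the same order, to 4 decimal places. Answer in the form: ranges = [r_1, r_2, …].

beam 1: φ=-90°, α=75°
  d=(0.2588,0.9659)  start (3,6)  tX=0.9659 tY=0.2071  stride 1/|dx|=3.8637 1/|dy|=1.0353
    cross y-line → (3,7), t=0.2071 (wall)
  → r_1 = 0.2071
beam 2: φ=-45°, α=120°
  d=(-0.5000,0.8660)  start (3,6)  tX=1.5000 tY=0.2309  stride 1/|dx|=2.0000 1/|dy|=1.1547
    cross y-line → (3,7), t=0.2309 (wall)
  → r_2 = 0.2309
beam 3: φ=45°, α=210°
  d=(-0.8660,-0.5000)  start (3,6)  tX=0.8660 tY=1.6000  stride 1/|dx|=1.1547 1/|dy|=2.0000
    cross x-line → (2,6), t=0.8660
    cross y-line → (2,5), t=1.6000
    cross x-line → (1,5), t=2.0207
    cross x-line → (0,5), t=3.1754 (wall)
  → r_3 = 3.1754
beam 4: φ=90°, α=255°
  d=(-0.2588,-0.9659)  start (3,6)  tX=2.8978 tY=0.8282  stride 1/|dx|=3.8637 1/|dy|=1.0353
    cross y-line → (3,5), t=0.8282
    cross y-line → (3,4), t=1.8635
    cross x-line → (2,4), t=2.8978
    cross y-line → (2,3), t=2.8988
    cross y-line → (2,2), t=3.9340
    cross y-line → (2,1), t=4.9693
    cross y-line → (2,0), t=6.0046 (wall)
  → r_4 = 6.0046

ranges = [0.2071, 0.2309, 3.1754, 6.0046]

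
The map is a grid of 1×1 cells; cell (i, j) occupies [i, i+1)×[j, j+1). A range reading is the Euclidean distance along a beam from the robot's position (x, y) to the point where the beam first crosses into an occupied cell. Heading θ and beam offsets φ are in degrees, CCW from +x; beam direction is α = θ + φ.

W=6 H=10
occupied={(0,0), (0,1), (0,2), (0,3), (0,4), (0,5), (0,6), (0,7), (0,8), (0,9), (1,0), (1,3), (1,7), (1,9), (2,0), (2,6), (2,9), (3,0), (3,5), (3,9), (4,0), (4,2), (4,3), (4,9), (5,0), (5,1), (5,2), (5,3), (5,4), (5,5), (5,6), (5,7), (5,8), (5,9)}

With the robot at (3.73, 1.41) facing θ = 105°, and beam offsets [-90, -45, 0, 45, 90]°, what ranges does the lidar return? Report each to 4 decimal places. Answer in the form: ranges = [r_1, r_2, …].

beam 1: φ=-90°, α=15°
  dir = (cos 15°, sin 15°) = (0.9659, 0.2588); from cell (3,1)
  next x-line at t=0.2795, next y-line at t=2.2796; Δt_x=1.0353, Δt_y=3.8637
    x: enter (4,1) at t=0.2795
    x: enter (5,1) at t=1.3148 ← occupied
  → r_1 = 1.3148
beam 2: φ=-45°, α=60°
  dir = (cos 60°, sin 60°) = (0.5000, 0.8660); from cell (3,1)
  next x-line at t=0.5400, next y-line at t=0.6813; Δt_x=2.0000, Δt_y=1.1547
    x: enter (4,1) at t=0.5400
    y: enter (4,2) at t=0.6813 ← occupied
  → r_2 = 0.6813
beam 3: φ=0°, α=105°
  dir = (cos 105°, sin 105°) = (-0.2588, 0.9659); from cell (3,1)
  next x-line at t=2.8205, next y-line at t=0.6108; Δt_x=3.8637, Δt_y=1.0353
    y: enter (3,2) at t=0.6108
    y: enter (3,3) at t=1.6461
    y: enter (3,4) at t=2.6814
    x: enter (2,4) at t=2.8205
    y: enter (2,5) at t=3.7166
    y: enter (2,6) at t=4.7519 ← occupied
  → r_3 = 4.7519
beam 4: φ=45°, α=150°
  dir = (cos 150°, sin 150°) = (-0.8660, 0.5000); from cell (3,1)
  next x-line at t=0.8429, next y-line at t=1.1800; Δt_x=1.1547, Δt_y=2.0000
    x: enter (2,1) at t=0.8429
    y: enter (2,2) at t=1.1800
    x: enter (1,2) at t=1.9976
    x: enter (0,2) at t=3.1523 ← occupied
  → r_4 = 3.1523
beam 5: φ=90°, α=195°
  dir = (cos 195°, sin 195°) = (-0.9659, -0.2588); from cell (3,1)
  next x-line at t=0.7558, next y-line at t=1.5841; Δt_x=1.0353, Δt_y=3.8637
    x: enter (2,1) at t=0.7558
    y: enter (2,0) at t=1.5841 ← occupied
  → r_5 = 1.5841

ranges = [1.3148, 0.6813, 4.7519, 3.1523, 1.5841]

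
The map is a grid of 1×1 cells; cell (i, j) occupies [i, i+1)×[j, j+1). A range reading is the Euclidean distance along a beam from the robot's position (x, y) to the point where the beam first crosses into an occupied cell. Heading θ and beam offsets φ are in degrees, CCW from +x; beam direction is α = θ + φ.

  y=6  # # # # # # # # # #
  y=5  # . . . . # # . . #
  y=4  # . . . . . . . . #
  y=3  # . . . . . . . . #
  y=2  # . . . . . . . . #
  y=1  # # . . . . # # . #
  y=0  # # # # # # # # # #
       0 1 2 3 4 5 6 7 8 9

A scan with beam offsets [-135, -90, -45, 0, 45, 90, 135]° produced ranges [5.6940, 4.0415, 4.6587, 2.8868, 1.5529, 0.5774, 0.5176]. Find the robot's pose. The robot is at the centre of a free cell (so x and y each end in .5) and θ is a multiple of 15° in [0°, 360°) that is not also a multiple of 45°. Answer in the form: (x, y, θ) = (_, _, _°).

The pose lattice has 35·16 = 560 candidates. Test each by forward raycasting.
  (8.5, 5.5, 195°): beam 1 = 0.5774 ≠ 5.6940 ✗
  (3.5, 3.5, 195°): beam 1 = 2.8868 ≠ 5.6940 ✗
  (2.5, 2.5, 105°): beam 1 = 3.0000 ≠ 5.6940 ✗
  (5.5, 1.5, 120°): beam 1 = 0.5176 ≠ 5.6940 ✗
  …
  (3.5, 1.5, 150°): r_1=5.6940, r_2=4.0415, r_3=4.6587, r_4=2.8868, r_5=1.5529, r_6=0.5774, r_7=0.5176 — all match ✓
No second candidate reproduces the full scan.

(x, y, θ) = (3.5, 1.5, 150°)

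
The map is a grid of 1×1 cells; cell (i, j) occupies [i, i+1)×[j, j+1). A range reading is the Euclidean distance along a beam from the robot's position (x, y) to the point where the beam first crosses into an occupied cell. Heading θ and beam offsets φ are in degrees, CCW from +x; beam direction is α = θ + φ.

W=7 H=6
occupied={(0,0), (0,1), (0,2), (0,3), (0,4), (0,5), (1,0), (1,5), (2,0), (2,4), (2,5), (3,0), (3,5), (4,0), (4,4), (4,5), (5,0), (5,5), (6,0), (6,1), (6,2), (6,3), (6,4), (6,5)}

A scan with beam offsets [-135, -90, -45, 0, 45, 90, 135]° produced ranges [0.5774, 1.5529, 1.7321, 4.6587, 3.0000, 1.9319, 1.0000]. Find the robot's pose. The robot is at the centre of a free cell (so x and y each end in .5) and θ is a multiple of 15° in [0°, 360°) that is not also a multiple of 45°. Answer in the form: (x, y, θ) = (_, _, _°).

(x, y, θ) = (1.5, 2.5, 345°)

Enumerate (i+0.5, j+0.5, θ) over the 18 free cells and 16 admissible headings. For each, cast all 7 beams and compare to the given ranges.
  (5.5, 1.5, 240°): beam 1 = 2.5882 ≠ 0.5774 ✗
  (5.5, 4.5, 30°): beam 1 = 3.6235 ≠ 0.5774 ✗
  (1.5, 2.5, 105°): beam 1 = 3.0000 ≠ 0.5774 ✗
  (5.5, 2.5, 60°): beam 1 = 1.5529 ≠ 0.5774 ✗
  …
  (1.5, 2.5, 345°): r_1=0.5774, r_2=1.5529, r_3=1.7321, r_4=4.6587, r_5=3.0000, r_6=1.9319, r_7=1.0000 — all match ✓
Only this pose fits every beam.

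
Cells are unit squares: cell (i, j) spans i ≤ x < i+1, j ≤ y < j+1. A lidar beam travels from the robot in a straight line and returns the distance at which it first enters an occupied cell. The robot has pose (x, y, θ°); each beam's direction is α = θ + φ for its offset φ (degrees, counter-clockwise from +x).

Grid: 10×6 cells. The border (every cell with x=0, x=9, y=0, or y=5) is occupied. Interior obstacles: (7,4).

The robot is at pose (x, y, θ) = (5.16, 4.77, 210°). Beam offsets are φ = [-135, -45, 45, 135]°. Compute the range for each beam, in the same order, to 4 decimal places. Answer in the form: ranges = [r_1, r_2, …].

ranges = [0.2381, 0.8887, 3.9030, 1.9049]

beam 1: φ=-135°, α=75°
  direction (0.2588, 0.9659); cell (5,4); t to first gridline: x 3.2455, y 0.2381 (then +3.8637 / +1.0353)
    (5,5) via y @ 0.2381  # hit
  → r_1 = 0.2381
beam 2: φ=-45°, α=165°
  direction (-0.9659, 0.2588); cell (5,4); t to first gridline: x 0.1656, y 0.8887 (then +1.0353 / +3.8637)
    (4,4) via x @ 0.1656
    (4,5) via y @ 0.8887  # hit
  → r_2 = 0.8887
beam 3: φ=45°, α=255°
  direction (-0.2588, -0.9659); cell (5,4); t to first gridline: x 0.6182, y 0.7972 (then +3.8637 / +1.0353)
    (4,4) via x @ 0.6182
    (4,3) via y @ 0.7972
    (4,2) via y @ 1.8324
    (4,1) via y @ 2.8677
    (4,0) via y @ 3.9030  # hit
  → r_3 = 3.9030
beam 4: φ=135°, α=345°
  direction (0.9659, -0.2588); cell (5,4); t to first gridline: x 0.8696, y 2.9751 (then +1.0353 / +3.8637)
    (6,4) via x @ 0.8696
    (7,4) via x @ 1.9049  # hit
  → r_4 = 1.9049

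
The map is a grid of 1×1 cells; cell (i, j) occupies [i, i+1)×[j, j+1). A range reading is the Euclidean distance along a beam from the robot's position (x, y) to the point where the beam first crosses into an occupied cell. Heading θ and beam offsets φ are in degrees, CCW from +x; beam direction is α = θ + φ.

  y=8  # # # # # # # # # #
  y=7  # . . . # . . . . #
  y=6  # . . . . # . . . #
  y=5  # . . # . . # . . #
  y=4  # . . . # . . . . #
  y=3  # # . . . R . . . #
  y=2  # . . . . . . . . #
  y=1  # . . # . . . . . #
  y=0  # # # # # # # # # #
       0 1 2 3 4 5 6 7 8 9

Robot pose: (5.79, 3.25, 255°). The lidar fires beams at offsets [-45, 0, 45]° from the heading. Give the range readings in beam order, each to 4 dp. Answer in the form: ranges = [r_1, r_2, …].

beam 1: φ=-45°, α=210°
  d=(-0.8660,-0.5000)  start (5,3)  tX=0.9122 tY=0.5000  stride 1/|dx|=1.1547 1/|dy|=2.0000
    cross y-line → (5,2), t=0.5000
    cross x-line → (4,2), t=0.9122
    cross x-line → (3,2), t=2.0669
    cross y-line → (3,1), t=2.5000 (wall)
  → r_1 = 2.5000
beam 2: φ=0°, α=255°
  d=(-0.2588,-0.9659)  start (5,3)  tX=3.0523 tY=0.2588  stride 1/|dx|=3.8637 1/|dy|=1.0353
    cross y-line → (5,2), t=0.2588
    cross y-line → (5,1), t=1.2941
    cross y-line → (5,0), t=2.3294 (wall)
  → r_2 = 2.3294
beam 3: φ=45°, α=300°
  d=(0.5000,-0.8660)  start (5,3)  tX=0.4200 tY=0.2887  stride 1/|dx|=2.0000 1/|dy|=1.1547
    cross y-line → (5,2), t=0.2887
    cross x-line → (6,2), t=0.4200
    cross y-line → (6,1), t=1.4434
    cross x-line → (7,1), t=2.4200
    cross y-line → (7,0), t=2.5981 (wall)
  → r_3 = 2.5981

ranges = [2.5000, 2.3294, 2.5981]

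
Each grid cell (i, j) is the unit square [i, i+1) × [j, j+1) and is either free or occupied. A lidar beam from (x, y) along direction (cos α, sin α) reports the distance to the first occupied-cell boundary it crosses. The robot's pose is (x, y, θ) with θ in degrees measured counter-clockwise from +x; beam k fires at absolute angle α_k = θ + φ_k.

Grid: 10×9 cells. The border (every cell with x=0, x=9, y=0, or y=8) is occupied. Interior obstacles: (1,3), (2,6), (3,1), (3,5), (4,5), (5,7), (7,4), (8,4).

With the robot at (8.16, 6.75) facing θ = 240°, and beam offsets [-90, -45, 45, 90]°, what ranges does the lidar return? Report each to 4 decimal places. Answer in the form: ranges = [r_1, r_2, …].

beam 1: φ=-90°, α=150°
  d=(-0.8660,0.5000)  start (8,6)  tX=0.1848 tY=0.5000  stride 1/|dx|=1.1547 1/|dy|=2.0000
    cross x-line → (7,6), t=0.1848
    cross y-line → (7,7), t=0.5000
    cross x-line → (6,7), t=1.3395
    cross x-line → (5,7), t=2.4942 (wall)
  → r_1 = 2.4942
beam 2: φ=-45°, α=195°
  d=(-0.9659,-0.2588)  start (8,6)  tX=0.1656 tY=2.8978  stride 1/|dx|=1.0353 1/|dy|=3.8637
    cross x-line → (7,6), t=0.1656
    cross x-line → (6,6), t=1.2009
    cross x-line → (5,6), t=2.2362
    cross y-line → (5,5), t=2.8978
    cross x-line → (4,5), t=3.2715 (wall)
  → r_2 = 3.2715
beam 3: φ=45°, α=285°
  d=(0.2588,-0.9659)  start (8,6)  tX=3.2455 tY=0.7765  stride 1/|dx|=3.8637 1/|dy|=1.0353
    cross y-line → (8,5), t=0.7765
    cross y-line → (8,4), t=1.8117 (wall)
  → r_3 = 1.8117
beam 4: φ=90°, α=330°
  d=(0.8660,-0.5000)  start (8,6)  tX=0.9699 tY=1.5000  stride 1/|dx|=1.1547 1/|dy|=2.0000
    cross x-line → (9,6), t=0.9699 (wall)
  → r_4 = 0.9699

ranges = [2.4942, 3.2715, 1.8117, 0.9699]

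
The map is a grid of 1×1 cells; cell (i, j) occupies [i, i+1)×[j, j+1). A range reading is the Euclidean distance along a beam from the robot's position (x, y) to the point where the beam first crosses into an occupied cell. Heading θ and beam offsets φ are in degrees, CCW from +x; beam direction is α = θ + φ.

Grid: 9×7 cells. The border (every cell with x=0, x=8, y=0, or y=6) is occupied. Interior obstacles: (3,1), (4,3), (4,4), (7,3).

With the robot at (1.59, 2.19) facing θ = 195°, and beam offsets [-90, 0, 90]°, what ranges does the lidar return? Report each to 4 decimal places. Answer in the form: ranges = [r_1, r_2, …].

ranges = [2.2796, 0.6108, 1.2320]

beam 1: φ=-90°, α=105°
  d=(-0.2588,0.9659)  start (1,2)  tX=2.2796 tY=0.8386  stride 1/|dx|=3.8637 1/|dy|=1.0353
    cross y-line → (1,3), t=0.8386
    cross y-line → (1,4), t=1.8738
    cross x-line → (0,4), t=2.2796 (wall)
  → r_1 = 2.2796
beam 2: φ=0°, α=195°
  d=(-0.9659,-0.2588)  start (1,2)  tX=0.6108 tY=0.7341  stride 1/|dx|=1.0353 1/|dy|=3.8637
    cross x-line → (0,2), t=0.6108 (wall)
  → r_2 = 0.6108
beam 3: φ=90°, α=285°
  d=(0.2588,-0.9659)  start (1,2)  tX=1.5841 tY=0.1967  stride 1/|dx|=3.8637 1/|dy|=1.0353
    cross y-line → (1,1), t=0.1967
    cross y-line → (1,0), t=1.2320 (wall)
  → r_3 = 1.2320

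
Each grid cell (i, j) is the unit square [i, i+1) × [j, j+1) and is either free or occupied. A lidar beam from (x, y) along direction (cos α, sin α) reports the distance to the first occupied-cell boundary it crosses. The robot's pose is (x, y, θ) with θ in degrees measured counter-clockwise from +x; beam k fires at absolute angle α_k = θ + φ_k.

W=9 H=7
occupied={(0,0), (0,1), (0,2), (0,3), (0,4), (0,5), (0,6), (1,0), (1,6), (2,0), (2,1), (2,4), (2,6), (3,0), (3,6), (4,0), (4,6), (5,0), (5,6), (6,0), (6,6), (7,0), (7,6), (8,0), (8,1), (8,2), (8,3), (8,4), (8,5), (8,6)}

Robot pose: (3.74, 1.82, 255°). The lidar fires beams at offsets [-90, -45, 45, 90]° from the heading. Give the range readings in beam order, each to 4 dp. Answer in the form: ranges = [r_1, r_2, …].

beam 1: φ=-90°, α=165°
  d=(-0.9659,0.2588)  start (3,1)  tX=0.7661 tY=0.6955  stride 1/|dx|=1.0353 1/|dy|=3.8637
    cross y-line → (3,2), t=0.6955
    cross x-line → (2,2), t=0.7661
    cross x-line → (1,2), t=1.8014
    cross x-line → (0,2), t=2.8367 (wall)
  → r_1 = 2.8367
beam 2: φ=-45°, α=210°
  d=(-0.8660,-0.5000)  start (3,1)  tX=0.8545 tY=1.6400  stride 1/|dx|=1.1547 1/|dy|=2.0000
    cross x-line → (2,1), t=0.8545 (wall)
  → r_2 = 0.8545
beam 3: φ=45°, α=300°
  d=(0.5000,-0.8660)  start (3,1)  tX=0.5200 tY=0.9469  stride 1/|dx|=2.0000 1/|dy|=1.1547
    cross x-line → (4,1), t=0.5200
    cross y-line → (4,0), t=0.9469 (wall)
  → r_3 = 0.9469
beam 4: φ=90°, α=345°
  d=(0.9659,-0.2588)  start (3,1)  tX=0.2692 tY=3.1682  stride 1/|dx|=1.0353 1/|dy|=3.8637
    cross x-line → (4,1), t=0.2692
    cross x-line → (5,1), t=1.3044
    cross x-line → (6,1), t=2.3397
    cross y-line → (6,0), t=3.1682 (wall)
  → r_4 = 3.1682

ranges = [2.8367, 0.8545, 0.9469, 3.1682]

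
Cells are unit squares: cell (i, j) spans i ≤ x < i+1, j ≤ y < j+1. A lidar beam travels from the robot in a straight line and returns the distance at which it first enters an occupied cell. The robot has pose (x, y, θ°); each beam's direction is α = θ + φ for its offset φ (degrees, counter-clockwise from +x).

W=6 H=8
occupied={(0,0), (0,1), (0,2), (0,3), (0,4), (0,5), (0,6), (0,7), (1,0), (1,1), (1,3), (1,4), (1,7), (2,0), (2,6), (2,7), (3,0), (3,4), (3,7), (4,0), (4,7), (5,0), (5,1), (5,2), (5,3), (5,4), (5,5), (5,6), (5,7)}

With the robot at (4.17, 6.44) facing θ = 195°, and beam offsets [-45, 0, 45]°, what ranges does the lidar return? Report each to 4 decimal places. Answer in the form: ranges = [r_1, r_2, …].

ranges = [1.1200, 1.2113, 1.6628]

beam 1: φ=-45°, α=150°
  dir = (cos 150°, sin 150°) = (-0.8660, 0.5000); from cell (4,6)
  next x-line at t=0.1963, next y-line at t=1.1200; Δt_x=1.1547, Δt_y=2.0000
    x: enter (3,6) at t=0.1963
    y: enter (3,7) at t=1.1200 ← occupied
  → r_1 = 1.1200
beam 2: φ=0°, α=195°
  dir = (cos 195°, sin 195°) = (-0.9659, -0.2588); from cell (4,6)
  next x-line at t=0.1760, next y-line at t=1.7000; Δt_x=1.0353, Δt_y=3.8637
    x: enter (3,6) at t=0.1760
    x: enter (2,6) at t=1.2113 ← occupied
  → r_2 = 1.2113
beam 3: φ=45°, α=240°
  dir = (cos 240°, sin 240°) = (-0.5000, -0.8660); from cell (4,6)
  next x-line at t=0.3400, next y-line at t=0.5081; Δt_x=2.0000, Δt_y=1.1547
    x: enter (3,6) at t=0.3400
    y: enter (3,5) at t=0.5081
    y: enter (3,4) at t=1.6628 ← occupied
  → r_3 = 1.6628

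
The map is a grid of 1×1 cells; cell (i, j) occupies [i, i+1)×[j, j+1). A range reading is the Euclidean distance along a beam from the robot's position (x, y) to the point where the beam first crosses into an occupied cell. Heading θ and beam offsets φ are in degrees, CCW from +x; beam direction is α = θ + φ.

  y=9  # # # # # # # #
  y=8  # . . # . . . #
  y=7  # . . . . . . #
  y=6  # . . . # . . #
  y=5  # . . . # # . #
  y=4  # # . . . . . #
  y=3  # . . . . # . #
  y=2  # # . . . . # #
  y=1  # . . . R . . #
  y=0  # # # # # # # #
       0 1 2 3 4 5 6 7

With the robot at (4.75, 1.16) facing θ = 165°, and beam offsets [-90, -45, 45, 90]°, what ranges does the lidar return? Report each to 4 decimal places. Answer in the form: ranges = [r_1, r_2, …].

beam 1: φ=-90°, α=75°
  direction (0.2588, 0.9659); cell (4,1); t to first gridline: x 0.9659, y 0.8696 (then +3.8637 / +1.0353)
    (4,2) via y @ 0.8696
    (5,2) via x @ 0.9659
    (5,3) via y @ 1.9049  # hit
  → r_1 = 1.9049
beam 2: φ=-45°, α=120°
  direction (-0.5000, 0.8660); cell (4,1); t to first gridline: x 1.5000, y 0.9699 (then +2.0000 / +1.1547)
    (4,2) via y @ 0.9699
    (3,2) via x @ 1.5000
    (3,3) via y @ 2.1246
    (3,4) via y @ 3.2793
    (2,4) via x @ 3.5000
    (2,5) via y @ 4.4341
    (1,5) via x @ 5.5000
    (1,6) via y @ 5.5888
    (1,7) via y @ 6.7435
    (0,7) via x @ 7.5000  # hit
  → r_2 = 7.5000
beam 3: φ=45°, α=210°
  direction (-0.8660, -0.5000); cell (4,1); t to first gridline: x 0.8660, y 0.3200 (then +1.1547 / +2.0000)
    (4,0) via y @ 0.3200  # hit
  → r_3 = 0.3200
beam 4: φ=90°, α=255°
  direction (-0.2588, -0.9659); cell (4,1); t to first gridline: x 2.8978, y 0.1656 (then +3.8637 / +1.0353)
    (4,0) via y @ 0.1656  # hit
  → r_4 = 0.1656

ranges = [1.9049, 7.5000, 0.3200, 0.1656]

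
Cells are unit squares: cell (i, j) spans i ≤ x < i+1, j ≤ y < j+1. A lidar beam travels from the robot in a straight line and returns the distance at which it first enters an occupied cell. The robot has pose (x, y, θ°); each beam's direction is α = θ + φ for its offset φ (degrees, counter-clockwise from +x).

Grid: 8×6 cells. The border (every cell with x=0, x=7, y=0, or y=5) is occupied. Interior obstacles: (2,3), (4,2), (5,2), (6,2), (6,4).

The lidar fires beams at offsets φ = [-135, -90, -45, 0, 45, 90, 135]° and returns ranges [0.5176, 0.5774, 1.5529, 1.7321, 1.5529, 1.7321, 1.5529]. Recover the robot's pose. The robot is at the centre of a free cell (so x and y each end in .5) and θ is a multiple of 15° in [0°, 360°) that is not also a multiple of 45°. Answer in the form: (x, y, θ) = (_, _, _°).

(x, y, θ) = (2.5, 2.5, 210°)

Enumerate (i+0.5, j+0.5, θ) over the 19 free cells and 16 admissible headings. For each, cast all 7 beams and compare to the given ranges.
  (1.5, 2.5, 330°): beam 2 = 1.0000 ≠ 0.5774 ✗
  (2.5, 1.5, 15°): beam 1 = 0.5774 ≠ 0.5176 ✗
  (6.5, 3.5, 30°): beam 3 = 0.5176 ≠ 1.5529 ✗
  …
  (2.5, 2.5, 210°): r_1=0.5176, r_2=0.5774, r_3=1.5529, r_4=1.7321, r_5=1.5529, r_6=1.7321, r_7=1.5529 — all match ✓
No second candidate reproduces the full scan.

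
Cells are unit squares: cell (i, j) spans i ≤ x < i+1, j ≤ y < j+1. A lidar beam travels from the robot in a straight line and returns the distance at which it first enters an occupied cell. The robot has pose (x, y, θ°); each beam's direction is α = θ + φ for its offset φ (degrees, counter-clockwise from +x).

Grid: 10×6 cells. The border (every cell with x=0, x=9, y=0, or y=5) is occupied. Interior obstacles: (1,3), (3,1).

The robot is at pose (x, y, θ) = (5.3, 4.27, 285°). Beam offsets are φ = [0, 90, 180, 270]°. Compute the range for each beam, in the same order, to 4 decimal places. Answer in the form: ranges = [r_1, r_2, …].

ranges = [3.3854, 2.8205, 0.7558, 3.4164]

beam 1: φ=0°, α=285°
  cosα=0.2588 sinα=-0.9659 | (5,4) | tMaxX 2.7046 tMaxY 0.2795 | tΔX 3.8637 tΔY 1.0353
    t=0.2795 [y] (5,3)
    t=1.3148 [y] (5,2)
    t=2.3501 [y] (5,1)
    t=2.7046 [x] (6,1)
    t=3.3854 [y] (6,0) — stop
  → r_1 = 3.3854
beam 2: φ=90°, α=15°
  cosα=0.9659 sinα=0.2588 | (5,4) | tMaxX 0.7247 tMaxY 2.8205 | tΔX 1.0353 tΔY 3.8637
    t=0.7247 [x] (6,4)
    t=1.7600 [x] (7,4)
    t=2.7952 [x] (8,4)
    t=2.8205 [y] (8,5) — stop
  → r_2 = 2.8205
beam 3: φ=180°, α=105°
  cosα=-0.2588 sinα=0.9659 | (5,4) | tMaxX 1.1591 tMaxY 0.7558 | tΔX 3.8637 tΔY 1.0353
    t=0.7558 [y] (5,5) — stop
  → r_3 = 0.7558
beam 4: φ=270°, α=195°
  cosα=-0.9659 sinα=-0.2588 | (5,4) | tMaxX 0.3106 tMaxY 1.0432 | tΔX 1.0353 tΔY 3.8637
    t=0.3106 [x] (4,4)
    t=1.0432 [y] (4,3)
    t=1.3459 [x] (3,3)
    t=2.3811 [x] (2,3)
    t=3.4164 [x] (1,3) — stop
  → r_4 = 3.4164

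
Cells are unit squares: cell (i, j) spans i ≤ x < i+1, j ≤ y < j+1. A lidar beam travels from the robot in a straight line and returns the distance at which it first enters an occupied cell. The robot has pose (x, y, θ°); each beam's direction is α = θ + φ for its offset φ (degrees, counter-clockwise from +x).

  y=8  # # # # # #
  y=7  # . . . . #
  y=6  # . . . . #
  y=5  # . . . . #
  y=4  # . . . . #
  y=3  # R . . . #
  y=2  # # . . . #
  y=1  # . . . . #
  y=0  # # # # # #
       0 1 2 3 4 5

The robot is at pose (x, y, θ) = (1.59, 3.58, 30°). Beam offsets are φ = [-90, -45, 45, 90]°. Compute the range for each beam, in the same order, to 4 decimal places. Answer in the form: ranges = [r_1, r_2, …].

beam 1: φ=-90°, α=300°
  d=(0.5000,-0.8660)  start (1,3)  tX=0.8200 tY=0.6697  stride 1/|dx|=2.0000 1/|dy|=1.1547
    cross y-line → (1,2), t=0.6697 (wall)
  → r_1 = 0.6697
beam 2: φ=-45°, α=345°
  d=(0.9659,-0.2588)  start (1,3)  tX=0.4245 tY=2.2409  stride 1/|dx|=1.0353 1/|dy|=3.8637
    cross x-line → (2,3), t=0.4245
    cross x-line → (3,3), t=1.4597
    cross y-line → (3,2), t=2.2409
    cross x-line → (4,2), t=2.4950
    cross x-line → (5,2), t=3.5303 (wall)
  → r_2 = 3.5303
beam 3: φ=45°, α=75°
  d=(0.2588,0.9659)  start (1,3)  tX=1.5841 tY=0.4348  stride 1/|dx|=3.8637 1/|dy|=1.0353
    cross y-line → (1,4), t=0.4348
    cross y-line → (1,5), t=1.4701
    cross x-line → (2,5), t=1.5841
    cross y-line → (2,6), t=2.5054
    cross y-line → (2,7), t=3.5406
    cross y-line → (2,8), t=4.5759 (wall)
  → r_3 = 4.5759
beam 4: φ=90°, α=120°
  d=(-0.5000,0.8660)  start (1,3)  tX=1.1800 tY=0.4850  stride 1/|dx|=2.0000 1/|dy|=1.1547
    cross y-line → (1,4), t=0.4850
    cross x-line → (0,4), t=1.1800 (wall)
  → r_4 = 1.1800

ranges = [0.6697, 3.5303, 4.5759, 1.1800]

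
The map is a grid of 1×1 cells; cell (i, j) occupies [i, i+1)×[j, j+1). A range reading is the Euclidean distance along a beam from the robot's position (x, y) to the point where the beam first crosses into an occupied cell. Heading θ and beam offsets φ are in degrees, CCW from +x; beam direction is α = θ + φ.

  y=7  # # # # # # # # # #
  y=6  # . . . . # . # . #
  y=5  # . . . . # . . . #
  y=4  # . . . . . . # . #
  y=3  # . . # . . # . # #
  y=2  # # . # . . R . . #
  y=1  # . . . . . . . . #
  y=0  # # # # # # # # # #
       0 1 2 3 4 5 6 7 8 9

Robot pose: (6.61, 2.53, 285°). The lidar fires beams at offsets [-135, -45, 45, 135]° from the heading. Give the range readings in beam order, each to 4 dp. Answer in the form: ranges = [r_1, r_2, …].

beam 1: φ=-135°, α=150°
  d=(-0.8660,0.5000)  start (6,2)  tX=0.7044 tY=0.9400  stride 1/|dx|=1.1547 1/|dy|=2.0000
    cross x-line → (5,2), t=0.7044
    cross y-line → (5,3), t=0.9400
    cross x-line → (4,3), t=1.8591
    cross y-line → (4,4), t=2.9400
    cross x-line → (3,4), t=3.0138
    cross x-line → (2,4), t=4.1685
    cross y-line → (2,5), t=4.9400
    cross x-line → (1,5), t=5.3232
    cross x-line → (0,5), t=6.4779 (wall)
  → r_1 = 6.4779
beam 2: φ=-45°, α=240°
  d=(-0.5000,-0.8660)  start (6,2)  tX=1.2200 tY=0.6120  stride 1/|dx|=2.0000 1/|dy|=1.1547
    cross y-line → (6,1), t=0.6120
    cross x-line → (5,1), t=1.2200
    cross y-line → (5,0), t=1.7667 (wall)
  → r_2 = 1.7667
beam 3: φ=45°, α=330°
  d=(0.8660,-0.5000)  start (6,2)  tX=0.4503 tY=1.0600  stride 1/|dx|=1.1547 1/|dy|=2.0000
    cross x-line → (7,2), t=0.4503
    cross y-line → (7,1), t=1.0600
    cross x-line → (8,1), t=1.6050
    cross x-line → (9,1), t=2.7597 (wall)
  → r_3 = 2.7597
beam 4: φ=135°, α=60°
  d=(0.5000,0.8660)  start (6,2)  tX=0.7800 tY=0.5427  stride 1/|dx|=2.0000 1/|dy|=1.1547
    cross y-line → (6,3), t=0.5427 (wall)
  → r_4 = 0.5427

ranges = [6.4779, 1.7667, 2.7597, 0.5427]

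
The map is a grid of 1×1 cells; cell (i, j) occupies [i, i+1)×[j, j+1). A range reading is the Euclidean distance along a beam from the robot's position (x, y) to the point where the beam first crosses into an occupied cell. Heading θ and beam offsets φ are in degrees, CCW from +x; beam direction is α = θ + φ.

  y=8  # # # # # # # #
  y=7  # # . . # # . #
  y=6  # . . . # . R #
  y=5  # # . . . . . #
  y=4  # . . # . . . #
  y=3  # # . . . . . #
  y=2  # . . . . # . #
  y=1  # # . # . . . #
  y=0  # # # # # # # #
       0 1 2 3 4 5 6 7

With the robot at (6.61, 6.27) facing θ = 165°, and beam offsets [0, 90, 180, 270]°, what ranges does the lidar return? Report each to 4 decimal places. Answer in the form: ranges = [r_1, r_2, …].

ranges = [1.6668, 3.3854, 0.4038, 1.5068]

beam 1: φ=0°, α=165°
  cosα=-0.9659 sinα=0.2588 | (6,6) | tMaxX 0.6315 tMaxY 2.8205 | tΔX 1.0353 tΔY 3.8637
    t=0.6315 [x] (5,6)
    t=1.6668 [x] (4,6) — stop
  → r_1 = 1.6668
beam 2: φ=90°, α=255°
  cosα=-0.2588 sinα=-0.9659 | (6,6) | tMaxX 2.3569 tMaxY 0.2795 | tΔX 3.8637 tΔY 1.0353
    t=0.2795 [y] (6,5)
    t=1.3148 [y] (6,4)
    t=2.3501 [y] (6,3)
    t=2.3569 [x] (5,3)
    t=3.3854 [y] (5,2) — stop
  → r_2 = 3.3854
beam 3: φ=180°, α=345°
  cosα=0.9659 sinα=-0.2588 | (6,6) | tMaxX 0.4038 tMaxY 1.0432 | tΔX 1.0353 tΔY 3.8637
    t=0.4038 [x] (7,6) — stop
  → r_3 = 0.4038
beam 4: φ=270°, α=75°
  cosα=0.2588 sinα=0.9659 | (6,6) | tMaxX 1.5068 tMaxY 0.7558 | tΔX 3.8637 tΔY 1.0353
    t=0.7558 [y] (6,7)
    t=1.5068 [x] (7,7) — stop
  → r_4 = 1.5068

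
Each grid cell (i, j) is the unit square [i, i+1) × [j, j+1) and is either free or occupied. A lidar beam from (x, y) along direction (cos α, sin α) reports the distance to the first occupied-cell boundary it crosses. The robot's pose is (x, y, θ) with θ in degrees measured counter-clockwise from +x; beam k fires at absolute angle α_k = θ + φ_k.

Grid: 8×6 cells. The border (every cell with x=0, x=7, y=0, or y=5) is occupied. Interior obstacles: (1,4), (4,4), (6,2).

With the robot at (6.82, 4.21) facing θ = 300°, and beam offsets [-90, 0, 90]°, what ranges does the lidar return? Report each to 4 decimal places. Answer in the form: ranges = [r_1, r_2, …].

ranges = [6.4200, 0.3600, 0.2078]

beam 1: φ=-90°, α=210°
  dir = (cos 210°, sin 210°) = (-0.8660, -0.5000); from cell (6,4)
  next x-line at t=0.9469, next y-line at t=0.4200; Δt_x=1.1547, Δt_y=2.0000
    y: enter (6,3) at t=0.4200
    x: enter (5,3) at t=0.9469
    x: enter (4,3) at t=2.1016
    y: enter (4,2) at t=2.4200
    x: enter (3,2) at t=3.2563
    x: enter (2,2) at t=4.4110
    y: enter (2,1) at t=4.4200
    x: enter (1,1) at t=5.5657
    y: enter (1,0) at t=6.4200 ← occupied
  → r_1 = 6.4200
beam 2: φ=0°, α=300°
  dir = (cos 300°, sin 300°) = (0.5000, -0.8660); from cell (6,4)
  next x-line at t=0.3600, next y-line at t=0.2425; Δt_x=2.0000, Δt_y=1.1547
    y: enter (6,3) at t=0.2425
    x: enter (7,3) at t=0.3600 ← occupied
  → r_2 = 0.3600
beam 3: φ=90°, α=30°
  dir = (cos 30°, sin 30°) = (0.8660, 0.5000); from cell (6,4)
  next x-line at t=0.2078, next y-line at t=1.5800; Δt_x=1.1547, Δt_y=2.0000
    x: enter (7,4) at t=0.2078 ← occupied
  → r_3 = 0.2078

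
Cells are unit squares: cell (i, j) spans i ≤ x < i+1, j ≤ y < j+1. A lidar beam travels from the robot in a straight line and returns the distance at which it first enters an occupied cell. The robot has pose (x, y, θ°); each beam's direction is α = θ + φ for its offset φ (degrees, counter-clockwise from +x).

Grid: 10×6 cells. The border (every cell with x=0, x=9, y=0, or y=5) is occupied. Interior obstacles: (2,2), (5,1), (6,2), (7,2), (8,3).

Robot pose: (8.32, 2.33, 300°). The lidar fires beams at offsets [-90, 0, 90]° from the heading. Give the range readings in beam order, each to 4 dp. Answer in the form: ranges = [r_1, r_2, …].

beam 1: φ=-90°, α=210°
  dir = (cos 210°, sin 210°) = (-0.8660, -0.5000); from cell (8,2)
  next x-line at t=0.3695, next y-line at t=0.6600; Δt_x=1.1547, Δt_y=2.0000
    x: enter (7,2) at t=0.3695 ← occupied
  → r_1 = 0.3695
beam 2: φ=0°, α=300°
  dir = (cos 300°, sin 300°) = (0.5000, -0.8660); from cell (8,2)
  next x-line at t=1.3600, next y-line at t=0.3811; Δt_x=2.0000, Δt_y=1.1547
    y: enter (8,1) at t=0.3811
    x: enter (9,1) at t=1.3600 ← occupied
  → r_2 = 1.3600
beam 3: φ=90°, α=30°
  dir = (cos 30°, sin 30°) = (0.8660, 0.5000); from cell (8,2)
  next x-line at t=0.7852, next y-line at t=1.3400; Δt_x=1.1547, Δt_y=2.0000
    x: enter (9,2) at t=0.7852 ← occupied
  → r_3 = 0.7852

ranges = [0.3695, 1.3600, 0.7852]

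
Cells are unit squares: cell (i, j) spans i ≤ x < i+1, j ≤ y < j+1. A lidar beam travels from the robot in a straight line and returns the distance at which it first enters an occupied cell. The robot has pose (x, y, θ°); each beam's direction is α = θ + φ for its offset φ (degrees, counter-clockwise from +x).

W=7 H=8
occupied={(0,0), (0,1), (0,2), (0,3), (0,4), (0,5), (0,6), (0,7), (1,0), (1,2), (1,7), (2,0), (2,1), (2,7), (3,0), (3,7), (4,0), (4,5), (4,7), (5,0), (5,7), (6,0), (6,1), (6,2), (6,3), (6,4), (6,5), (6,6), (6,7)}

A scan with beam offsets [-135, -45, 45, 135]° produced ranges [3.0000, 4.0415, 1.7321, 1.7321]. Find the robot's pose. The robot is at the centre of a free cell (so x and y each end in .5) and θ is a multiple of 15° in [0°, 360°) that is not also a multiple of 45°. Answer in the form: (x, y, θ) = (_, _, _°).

(x, y, θ) = (4.5, 2.5, 195°)

Enumerate (i+0.5, j+0.5, θ) over the 27 free cells and 16 admissible headings. For each, cast all 4 beams and compare to the given ranges.
  (2.5, 3.5, 195°): beam 1 = 4.0415 ≠ 3.0000 ✗
  (3.5, 5.5, 330°): beam 1 = 2.5882 ≠ 3.0000 ✗
  (2.5, 2.5, 345°): beam 1 = 0.5774 ≠ 3.0000 ✗
  …
  (4.5, 2.5, 195°): r_1=3.0000, r_2=4.0415, r_3=1.7321, r_4=1.7321 — all match ✓
No second candidate reproduces the full scan.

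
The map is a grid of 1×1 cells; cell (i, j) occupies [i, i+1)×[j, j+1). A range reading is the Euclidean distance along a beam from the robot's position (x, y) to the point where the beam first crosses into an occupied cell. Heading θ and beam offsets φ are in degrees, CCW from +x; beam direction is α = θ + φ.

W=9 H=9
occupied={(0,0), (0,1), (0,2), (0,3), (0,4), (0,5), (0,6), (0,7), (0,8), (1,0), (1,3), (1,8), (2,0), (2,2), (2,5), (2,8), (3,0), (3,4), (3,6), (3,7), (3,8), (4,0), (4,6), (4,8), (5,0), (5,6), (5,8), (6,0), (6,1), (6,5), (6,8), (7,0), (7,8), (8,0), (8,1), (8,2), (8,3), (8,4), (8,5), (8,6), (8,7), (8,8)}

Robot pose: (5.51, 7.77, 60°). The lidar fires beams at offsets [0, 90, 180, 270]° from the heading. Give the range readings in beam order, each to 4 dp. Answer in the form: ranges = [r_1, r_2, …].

beam 1: φ=0°, α=60°
  dir = (cos 60°, sin 60°) = (0.5000, 0.8660); from cell (5,7)
  next x-line at t=0.9800, next y-line at t=0.2656; Δt_x=2.0000, Δt_y=1.1547
    y: enter (5,8) at t=0.2656 ← occupied
  → r_1 = 0.2656
beam 2: φ=90°, α=150°
  dir = (cos 150°, sin 150°) = (-0.8660, 0.5000); from cell (5,7)
  next x-line at t=0.5889, next y-line at t=0.4600; Δt_x=1.1547, Δt_y=2.0000
    y: enter (5,8) at t=0.4600 ← occupied
  → r_2 = 0.4600
beam 3: φ=180°, α=240°
  dir = (cos 240°, sin 240°) = (-0.5000, -0.8660); from cell (5,7)
  next x-line at t=1.0200, next y-line at t=0.8891; Δt_x=2.0000, Δt_y=1.1547
    y: enter (5,6) at t=0.8891 ← occupied
  → r_3 = 0.8891
beam 4: φ=270°, α=330°
  dir = (cos 330°, sin 330°) = (0.8660, -0.5000); from cell (5,7)
  next x-line at t=0.5658, next y-line at t=1.5400; Δt_x=1.1547, Δt_y=2.0000
    x: enter (6,7) at t=0.5658
    y: enter (6,6) at t=1.5400
    x: enter (7,6) at t=1.7205
    x: enter (8,6) at t=2.8752 ← occupied
  → r_4 = 2.8752

ranges = [0.2656, 0.4600, 0.8891, 2.8752]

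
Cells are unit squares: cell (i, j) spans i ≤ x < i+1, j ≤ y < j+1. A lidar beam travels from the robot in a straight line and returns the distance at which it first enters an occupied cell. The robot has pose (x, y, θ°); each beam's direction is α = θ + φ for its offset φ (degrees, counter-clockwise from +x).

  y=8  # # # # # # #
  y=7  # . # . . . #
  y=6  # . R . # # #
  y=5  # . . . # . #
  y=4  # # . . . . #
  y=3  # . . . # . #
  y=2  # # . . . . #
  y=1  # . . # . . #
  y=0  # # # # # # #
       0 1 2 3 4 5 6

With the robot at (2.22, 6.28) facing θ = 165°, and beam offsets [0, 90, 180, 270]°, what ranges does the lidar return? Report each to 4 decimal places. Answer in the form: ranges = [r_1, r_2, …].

beam 1: φ=0°, α=165°
  cosα=-0.9659 sinα=0.2588 | (2,6) | tMaxX 0.2278 tMaxY 2.7819 | tΔX 1.0353 tΔY 3.8637
    t=0.2278 [x] (1,6)
    t=1.2630 [x] (0,6) — stop
  → r_1 = 1.2630
beam 2: φ=90°, α=255°
  cosα=-0.2588 sinα=-0.9659 | (2,6) | tMaxX 0.8500 tMaxY 0.2899 | tΔX 3.8637 tΔY 1.0353
    t=0.2899 [y] (2,5)
    t=0.8500 [x] (1,5)
    t=1.3252 [y] (1,4) — stop
  → r_2 = 1.3252
beam 3: φ=180°, α=345°
  cosα=0.9659 sinα=-0.2588 | (2,6) | tMaxX 0.8075 tMaxY 1.0818 | tΔX 1.0353 tΔY 3.8637
    t=0.8075 [x] (3,6)
    t=1.0818 [y] (3,5)
    t=1.8428 [x] (4,5) — stop
  → r_3 = 1.8428
beam 4: φ=270°, α=75°
  cosα=0.2588 sinα=0.9659 | (2,6) | tMaxX 3.0137 tMaxY 0.7454 | tΔX 3.8637 tΔY 1.0353
    t=0.7454 [y] (2,7) — stop
  → r_4 = 0.7454

ranges = [1.2630, 1.3252, 1.8428, 0.7454]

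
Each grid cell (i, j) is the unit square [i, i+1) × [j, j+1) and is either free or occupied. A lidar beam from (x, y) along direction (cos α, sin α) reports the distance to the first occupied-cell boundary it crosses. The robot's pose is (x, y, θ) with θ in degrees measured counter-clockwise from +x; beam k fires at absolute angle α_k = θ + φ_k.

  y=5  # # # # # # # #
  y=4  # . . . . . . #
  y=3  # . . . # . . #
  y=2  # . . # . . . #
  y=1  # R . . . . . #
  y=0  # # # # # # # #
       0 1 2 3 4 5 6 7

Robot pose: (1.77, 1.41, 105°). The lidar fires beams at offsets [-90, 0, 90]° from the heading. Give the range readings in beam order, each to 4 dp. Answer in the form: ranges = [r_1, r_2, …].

beam 1: φ=-90°, α=15°
  direction (0.9659, 0.2588); cell (1,1); t to first gridline: x 0.2381, y 2.2796 (then +1.0353 / +3.8637)
    (2,1) via x @ 0.2381
    (3,1) via x @ 1.2734
    (3,2) via y @ 2.2796  # hit
  → r_1 = 2.2796
beam 2: φ=0°, α=105°
  direction (-0.2588, 0.9659); cell (1,1); t to first gridline: x 2.9751, y 0.6108 (then +3.8637 / +1.0353)
    (1,2) via y @ 0.6108
    (1,3) via y @ 1.6461
    (1,4) via y @ 2.6814
    (0,4) via x @ 2.9751  # hit
  → r_2 = 2.9751
beam 3: φ=90°, α=195°
  direction (-0.9659, -0.2588); cell (1,1); t to first gridline: x 0.7972, y 1.5841 (then +1.0353 / +3.8637)
    (0,1) via x @ 0.7972  # hit
  → r_3 = 0.7972

ranges = [2.2796, 2.9751, 0.7972]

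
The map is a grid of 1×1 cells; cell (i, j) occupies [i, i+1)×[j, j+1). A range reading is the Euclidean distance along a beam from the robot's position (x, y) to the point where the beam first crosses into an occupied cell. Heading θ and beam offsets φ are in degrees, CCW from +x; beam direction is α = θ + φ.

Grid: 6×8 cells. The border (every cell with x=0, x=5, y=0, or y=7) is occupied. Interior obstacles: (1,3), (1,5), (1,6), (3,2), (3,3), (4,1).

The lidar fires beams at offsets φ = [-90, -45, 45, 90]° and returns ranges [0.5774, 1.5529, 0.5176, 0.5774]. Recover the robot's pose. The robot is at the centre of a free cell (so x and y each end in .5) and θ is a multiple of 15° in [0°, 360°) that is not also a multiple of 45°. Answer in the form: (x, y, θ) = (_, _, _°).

(x, y, θ) = (4.5, 3.5, 300°)

Candidates: 18 free-cell centres × 16 headings = 288 poses. Raycast each; keep the one whose scan matches to 4 dp.
  (4.5, 5.5, 60°): beam 2 = 0.5176 ≠ 1.5529 ✗
  (4.5, 5.5, 255°): beam 1 = 2.5882 ≠ 0.5774 ✗
  (4.5, 4.5, 345°): beam 1 = 1.9319 ≠ 0.5774 ✗
  (1.5, 4.5, 330°): beam 2 = 0.5176 ≠ 1.5529 ✗
  (1.5, 4.5, 255°): beam 1 = 0.5176 ≠ 0.5774 ✗
  …
  (4.5, 3.5, 300°): r_1=0.5774, r_2=1.5529, r_3=0.5176, r_4=0.5774 — all match ✓
Unique over the lattice → pose = (4.5, 3.5, 300°).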